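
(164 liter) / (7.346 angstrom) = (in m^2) 2.233e+08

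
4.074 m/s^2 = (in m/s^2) 4.074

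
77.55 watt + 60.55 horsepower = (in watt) 4.523e+04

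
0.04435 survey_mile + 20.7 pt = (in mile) 0.04435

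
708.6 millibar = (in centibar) 70.86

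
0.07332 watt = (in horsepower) 9.832e-05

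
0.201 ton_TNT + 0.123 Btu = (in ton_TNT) 0.201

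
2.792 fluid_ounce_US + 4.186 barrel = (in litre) 665.6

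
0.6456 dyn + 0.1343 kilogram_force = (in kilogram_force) 0.1343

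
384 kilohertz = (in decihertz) 3.84e+06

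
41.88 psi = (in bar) 2.888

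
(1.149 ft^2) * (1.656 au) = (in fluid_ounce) 8.942e+14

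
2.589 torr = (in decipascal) 3452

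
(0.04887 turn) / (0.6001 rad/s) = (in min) 0.008528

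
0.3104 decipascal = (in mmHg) 0.0002328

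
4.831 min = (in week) 0.0004793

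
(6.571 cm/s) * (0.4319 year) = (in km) 895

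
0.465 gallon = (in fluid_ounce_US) 59.52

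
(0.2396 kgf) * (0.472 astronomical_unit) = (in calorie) 3.965e+10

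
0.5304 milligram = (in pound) 1.169e-06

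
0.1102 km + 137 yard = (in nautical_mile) 0.1271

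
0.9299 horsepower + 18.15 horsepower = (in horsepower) 19.08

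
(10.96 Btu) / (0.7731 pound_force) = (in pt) 9.532e+06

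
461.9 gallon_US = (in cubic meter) 1.748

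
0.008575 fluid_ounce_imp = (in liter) 0.0002436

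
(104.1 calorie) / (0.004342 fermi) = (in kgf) 1.023e+19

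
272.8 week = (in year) 5.232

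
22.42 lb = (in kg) 10.17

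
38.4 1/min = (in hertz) 0.64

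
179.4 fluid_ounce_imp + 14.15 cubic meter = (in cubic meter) 14.16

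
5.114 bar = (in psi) 74.17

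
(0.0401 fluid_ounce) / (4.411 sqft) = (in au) 1.934e-17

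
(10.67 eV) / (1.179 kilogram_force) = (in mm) 1.479e-16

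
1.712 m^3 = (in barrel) 10.77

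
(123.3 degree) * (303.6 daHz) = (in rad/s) 6533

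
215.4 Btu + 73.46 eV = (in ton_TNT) 5.432e-05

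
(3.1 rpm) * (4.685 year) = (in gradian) 3.053e+09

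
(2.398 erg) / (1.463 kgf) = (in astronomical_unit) 1.117e-19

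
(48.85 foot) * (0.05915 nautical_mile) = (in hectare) 0.1631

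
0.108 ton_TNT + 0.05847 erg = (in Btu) 4.283e+05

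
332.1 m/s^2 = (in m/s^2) 332.1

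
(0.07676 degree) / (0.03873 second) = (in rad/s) 0.03459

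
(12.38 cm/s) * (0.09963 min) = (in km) 0.0007401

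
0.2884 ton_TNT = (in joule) 1.207e+09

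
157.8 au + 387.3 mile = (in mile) 1.467e+10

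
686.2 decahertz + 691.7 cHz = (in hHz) 68.69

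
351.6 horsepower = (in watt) 2.622e+05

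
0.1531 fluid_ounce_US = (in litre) 0.004528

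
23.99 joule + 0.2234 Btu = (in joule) 259.7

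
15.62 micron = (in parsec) 5.062e-22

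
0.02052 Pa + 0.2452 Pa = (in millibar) 0.002657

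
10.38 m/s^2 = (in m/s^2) 10.38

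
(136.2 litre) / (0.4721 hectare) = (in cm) 0.002885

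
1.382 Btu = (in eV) 9.101e+21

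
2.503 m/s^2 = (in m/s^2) 2.503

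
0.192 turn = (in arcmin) 4147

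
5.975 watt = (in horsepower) 0.008013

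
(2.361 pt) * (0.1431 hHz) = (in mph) 0.02666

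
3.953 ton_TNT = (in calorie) 3.953e+09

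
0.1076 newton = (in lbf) 0.02419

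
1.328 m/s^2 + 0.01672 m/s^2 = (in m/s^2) 1.345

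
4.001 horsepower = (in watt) 2984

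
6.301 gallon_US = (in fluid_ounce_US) 806.5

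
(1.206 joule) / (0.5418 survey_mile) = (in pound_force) 0.0003109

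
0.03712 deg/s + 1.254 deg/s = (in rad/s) 0.02253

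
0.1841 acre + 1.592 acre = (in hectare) 0.7188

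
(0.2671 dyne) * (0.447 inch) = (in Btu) 2.874e-11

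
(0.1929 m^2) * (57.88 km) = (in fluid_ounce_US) 3.775e+08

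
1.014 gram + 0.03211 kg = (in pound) 0.07303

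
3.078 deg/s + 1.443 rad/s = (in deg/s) 85.76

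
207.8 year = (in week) 1.084e+04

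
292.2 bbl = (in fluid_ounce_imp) 1.635e+06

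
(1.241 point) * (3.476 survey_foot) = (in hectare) 4.638e-08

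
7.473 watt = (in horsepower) 0.01002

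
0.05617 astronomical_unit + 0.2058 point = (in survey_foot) 2.757e+10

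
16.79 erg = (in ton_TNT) 4.013e-16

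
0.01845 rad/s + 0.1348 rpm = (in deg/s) 1.866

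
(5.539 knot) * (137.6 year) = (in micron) 1.237e+16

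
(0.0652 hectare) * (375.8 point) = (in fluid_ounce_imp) 3.042e+06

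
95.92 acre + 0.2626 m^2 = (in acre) 95.92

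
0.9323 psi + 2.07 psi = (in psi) 3.002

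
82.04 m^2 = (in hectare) 0.008204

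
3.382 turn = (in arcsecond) 4.383e+06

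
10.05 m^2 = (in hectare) 0.001005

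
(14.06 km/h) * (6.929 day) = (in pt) 6.628e+09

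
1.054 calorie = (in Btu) 0.00418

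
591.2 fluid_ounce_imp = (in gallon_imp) 3.695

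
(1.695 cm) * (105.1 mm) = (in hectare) 1.781e-07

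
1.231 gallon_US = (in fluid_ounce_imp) 164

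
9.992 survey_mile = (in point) 4.558e+07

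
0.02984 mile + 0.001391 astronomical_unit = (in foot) 6.827e+08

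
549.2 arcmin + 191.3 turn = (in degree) 6.888e+04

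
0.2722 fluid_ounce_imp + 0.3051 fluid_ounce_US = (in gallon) 0.004427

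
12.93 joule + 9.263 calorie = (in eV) 3.226e+20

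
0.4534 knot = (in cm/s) 23.32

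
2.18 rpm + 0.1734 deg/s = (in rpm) 2.209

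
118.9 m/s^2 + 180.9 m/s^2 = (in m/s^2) 299.8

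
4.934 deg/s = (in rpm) 0.8223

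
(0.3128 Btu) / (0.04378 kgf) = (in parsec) 2.491e-14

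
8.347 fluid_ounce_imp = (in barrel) 0.001492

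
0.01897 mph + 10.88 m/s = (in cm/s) 1089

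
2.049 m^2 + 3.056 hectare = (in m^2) 3.056e+04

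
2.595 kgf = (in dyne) 2.545e+06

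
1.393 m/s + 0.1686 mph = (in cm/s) 146.8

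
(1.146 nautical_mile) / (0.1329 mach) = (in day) 0.0005428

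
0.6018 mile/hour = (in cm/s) 26.9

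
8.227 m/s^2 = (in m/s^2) 8.227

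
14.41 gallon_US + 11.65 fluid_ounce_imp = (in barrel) 0.3452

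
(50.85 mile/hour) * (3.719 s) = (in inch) 3328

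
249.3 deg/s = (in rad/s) 4.351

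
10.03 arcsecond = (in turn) 7.739e-06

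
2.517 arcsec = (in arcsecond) 2.517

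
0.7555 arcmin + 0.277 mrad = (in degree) 0.02846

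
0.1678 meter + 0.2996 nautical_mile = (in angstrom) 5.55e+12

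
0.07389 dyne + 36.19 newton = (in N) 36.19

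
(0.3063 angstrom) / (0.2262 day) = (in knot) 3.047e-15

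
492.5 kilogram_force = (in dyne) 4.83e+08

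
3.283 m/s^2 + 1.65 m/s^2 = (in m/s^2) 4.933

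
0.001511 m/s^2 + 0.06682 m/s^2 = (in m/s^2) 0.06833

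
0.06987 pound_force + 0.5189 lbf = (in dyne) 2.619e+05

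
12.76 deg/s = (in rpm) 2.127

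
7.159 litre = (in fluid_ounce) 242.1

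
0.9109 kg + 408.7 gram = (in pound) 2.909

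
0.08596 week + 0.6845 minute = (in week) 0.08603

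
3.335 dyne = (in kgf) 3.401e-06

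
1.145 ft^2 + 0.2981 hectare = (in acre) 0.7366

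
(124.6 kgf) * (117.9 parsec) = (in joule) 4.445e+21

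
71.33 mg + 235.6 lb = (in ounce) 3770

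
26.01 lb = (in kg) 11.8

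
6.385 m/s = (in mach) 0.01875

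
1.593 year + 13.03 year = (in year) 14.62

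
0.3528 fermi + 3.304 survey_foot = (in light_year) 1.064e-16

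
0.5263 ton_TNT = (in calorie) 5.263e+08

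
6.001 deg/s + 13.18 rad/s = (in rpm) 126.9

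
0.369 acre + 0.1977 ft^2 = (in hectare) 0.1493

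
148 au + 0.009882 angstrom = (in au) 148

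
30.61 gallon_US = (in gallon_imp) 25.49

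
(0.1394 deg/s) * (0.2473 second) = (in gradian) 0.0383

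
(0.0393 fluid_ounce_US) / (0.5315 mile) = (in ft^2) 1.463e-08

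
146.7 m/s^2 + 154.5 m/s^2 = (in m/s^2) 301.2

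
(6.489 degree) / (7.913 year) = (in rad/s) 4.538e-10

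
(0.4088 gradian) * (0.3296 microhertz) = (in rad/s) 2.116e-09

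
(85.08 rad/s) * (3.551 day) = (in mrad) 2.61e+10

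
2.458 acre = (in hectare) 0.9947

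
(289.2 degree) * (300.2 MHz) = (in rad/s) 1.515e+09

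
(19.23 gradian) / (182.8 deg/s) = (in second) 0.09468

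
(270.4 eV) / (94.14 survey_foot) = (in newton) 1.51e-18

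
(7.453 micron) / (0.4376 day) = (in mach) 5.789e-13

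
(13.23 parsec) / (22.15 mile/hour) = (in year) 1.307e+09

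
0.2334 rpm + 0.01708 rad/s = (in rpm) 0.3965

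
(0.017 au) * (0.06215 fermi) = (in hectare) 1.581e-11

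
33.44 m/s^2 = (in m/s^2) 33.44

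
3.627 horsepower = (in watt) 2705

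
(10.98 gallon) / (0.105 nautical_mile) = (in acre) 5.282e-08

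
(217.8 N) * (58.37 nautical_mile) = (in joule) 2.354e+07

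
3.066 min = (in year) 5.833e-06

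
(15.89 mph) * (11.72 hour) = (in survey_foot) 9.833e+05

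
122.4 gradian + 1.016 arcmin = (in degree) 110.2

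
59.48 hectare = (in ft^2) 6.402e+06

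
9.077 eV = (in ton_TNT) 3.476e-28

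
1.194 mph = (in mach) 0.001568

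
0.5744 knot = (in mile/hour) 0.661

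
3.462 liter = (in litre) 3.462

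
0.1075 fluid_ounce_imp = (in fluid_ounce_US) 0.1033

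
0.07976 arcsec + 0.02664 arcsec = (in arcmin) 0.001773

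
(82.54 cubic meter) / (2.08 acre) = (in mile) 6.093e-06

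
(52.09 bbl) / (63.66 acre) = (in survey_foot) 0.0001055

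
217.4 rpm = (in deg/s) 1304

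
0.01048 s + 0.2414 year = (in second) 7.613e+06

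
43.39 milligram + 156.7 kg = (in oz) 5527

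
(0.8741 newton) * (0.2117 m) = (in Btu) 0.0001754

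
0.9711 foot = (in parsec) 9.592e-18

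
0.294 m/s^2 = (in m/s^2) 0.294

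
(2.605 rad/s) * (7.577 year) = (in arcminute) 2.14e+12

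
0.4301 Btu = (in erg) 4.538e+09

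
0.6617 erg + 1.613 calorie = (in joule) 6.749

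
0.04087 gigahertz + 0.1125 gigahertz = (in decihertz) 1.534e+09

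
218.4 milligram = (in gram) 0.2184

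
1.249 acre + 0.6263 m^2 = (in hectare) 0.5055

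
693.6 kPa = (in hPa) 6936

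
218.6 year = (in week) 1.14e+04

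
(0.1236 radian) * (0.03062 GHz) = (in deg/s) 2.168e+08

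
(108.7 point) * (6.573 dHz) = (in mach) 7.402e-05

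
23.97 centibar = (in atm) 0.2366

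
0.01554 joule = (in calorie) 0.003714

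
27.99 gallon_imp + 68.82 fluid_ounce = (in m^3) 0.1293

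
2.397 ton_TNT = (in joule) 1.003e+10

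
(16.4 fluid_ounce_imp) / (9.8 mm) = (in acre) 1.175e-05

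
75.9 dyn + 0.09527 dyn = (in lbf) 0.0001708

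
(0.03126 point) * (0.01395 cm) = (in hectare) 1.538e-13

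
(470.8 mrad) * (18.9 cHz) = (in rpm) 0.8497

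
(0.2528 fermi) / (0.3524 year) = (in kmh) 8.189e-23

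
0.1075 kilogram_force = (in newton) 1.054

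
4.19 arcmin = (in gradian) 0.07759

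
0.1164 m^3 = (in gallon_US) 30.75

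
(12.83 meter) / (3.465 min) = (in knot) 0.12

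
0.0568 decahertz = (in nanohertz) 5.68e+08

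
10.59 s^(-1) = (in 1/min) 635.4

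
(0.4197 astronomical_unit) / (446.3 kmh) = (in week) 837.4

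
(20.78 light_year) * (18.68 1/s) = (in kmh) 1.322e+19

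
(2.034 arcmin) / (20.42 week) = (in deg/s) 2.745e-09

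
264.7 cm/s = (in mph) 5.921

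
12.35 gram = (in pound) 0.02723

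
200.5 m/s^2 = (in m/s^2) 200.5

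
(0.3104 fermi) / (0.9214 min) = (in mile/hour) 1.256e-17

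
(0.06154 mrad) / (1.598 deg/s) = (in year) 6.997e-11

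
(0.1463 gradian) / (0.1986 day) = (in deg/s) 7.674e-06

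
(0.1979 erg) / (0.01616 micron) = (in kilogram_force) 0.1249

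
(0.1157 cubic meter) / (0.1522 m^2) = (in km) 0.0007602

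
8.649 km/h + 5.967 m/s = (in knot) 16.27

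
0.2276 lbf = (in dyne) 1.012e+05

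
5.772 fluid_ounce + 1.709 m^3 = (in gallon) 451.5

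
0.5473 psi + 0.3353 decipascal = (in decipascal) 3.774e+04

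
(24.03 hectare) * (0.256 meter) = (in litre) 6.152e+07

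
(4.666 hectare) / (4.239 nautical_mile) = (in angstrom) 5.943e+10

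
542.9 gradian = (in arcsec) 1.759e+06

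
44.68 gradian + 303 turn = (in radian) 1905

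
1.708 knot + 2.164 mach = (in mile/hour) 1650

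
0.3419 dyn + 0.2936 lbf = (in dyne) 1.306e+05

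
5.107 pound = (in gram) 2316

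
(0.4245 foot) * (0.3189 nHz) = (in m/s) 4.126e-11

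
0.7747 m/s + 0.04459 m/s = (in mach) 0.002406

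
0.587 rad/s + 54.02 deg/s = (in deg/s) 87.65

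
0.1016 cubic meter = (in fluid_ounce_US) 3436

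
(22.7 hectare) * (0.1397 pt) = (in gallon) 2955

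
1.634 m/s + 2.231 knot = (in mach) 0.00817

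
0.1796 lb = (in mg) 8.147e+04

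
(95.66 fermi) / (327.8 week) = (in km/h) 1.737e-21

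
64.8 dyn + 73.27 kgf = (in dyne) 7.185e+07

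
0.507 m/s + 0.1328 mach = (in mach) 0.1343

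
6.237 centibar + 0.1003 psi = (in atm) 0.06838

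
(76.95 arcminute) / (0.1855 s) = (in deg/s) 6.914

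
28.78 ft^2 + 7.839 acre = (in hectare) 3.173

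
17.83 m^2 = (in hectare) 0.001783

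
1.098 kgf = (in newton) 10.77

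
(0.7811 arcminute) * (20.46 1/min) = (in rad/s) 7.748e-05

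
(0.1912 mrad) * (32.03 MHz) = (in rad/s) 6124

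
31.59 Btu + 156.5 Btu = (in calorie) 4.743e+04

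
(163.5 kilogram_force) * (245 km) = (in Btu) 3.723e+05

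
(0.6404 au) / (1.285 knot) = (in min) 2.415e+09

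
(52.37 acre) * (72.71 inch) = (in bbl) 2.462e+06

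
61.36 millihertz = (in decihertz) 0.6136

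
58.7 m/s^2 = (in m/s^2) 58.7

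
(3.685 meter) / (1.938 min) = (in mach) 9.307e-05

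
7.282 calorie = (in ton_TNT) 7.282e-09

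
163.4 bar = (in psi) 2370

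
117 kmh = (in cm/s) 3250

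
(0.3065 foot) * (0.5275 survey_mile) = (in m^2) 79.31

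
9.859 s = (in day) 0.0001141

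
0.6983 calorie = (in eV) 1.824e+19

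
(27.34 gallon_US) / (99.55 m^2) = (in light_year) 1.099e-19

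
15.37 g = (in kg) 0.01537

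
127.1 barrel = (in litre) 2.021e+04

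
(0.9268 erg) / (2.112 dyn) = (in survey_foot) 0.0144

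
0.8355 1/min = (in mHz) 13.92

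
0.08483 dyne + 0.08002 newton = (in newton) 0.08002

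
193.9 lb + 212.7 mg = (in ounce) 3102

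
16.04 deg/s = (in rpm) 2.673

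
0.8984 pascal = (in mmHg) 0.006739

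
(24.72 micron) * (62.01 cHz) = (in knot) 2.98e-05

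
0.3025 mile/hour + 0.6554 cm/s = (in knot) 0.2756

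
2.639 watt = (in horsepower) 0.003539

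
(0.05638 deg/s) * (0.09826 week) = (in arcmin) 2.01e+05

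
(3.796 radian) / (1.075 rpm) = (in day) 0.0003903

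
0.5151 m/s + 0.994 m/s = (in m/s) 1.509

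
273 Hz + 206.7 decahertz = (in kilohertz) 2.34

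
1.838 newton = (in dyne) 1.838e+05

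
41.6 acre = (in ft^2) 1.812e+06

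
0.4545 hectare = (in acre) 1.123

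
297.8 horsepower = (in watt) 2.221e+05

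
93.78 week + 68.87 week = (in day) 1139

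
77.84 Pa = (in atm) 0.0007682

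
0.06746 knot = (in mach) 0.0001019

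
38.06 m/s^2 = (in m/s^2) 38.06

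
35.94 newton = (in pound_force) 8.08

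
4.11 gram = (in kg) 0.00411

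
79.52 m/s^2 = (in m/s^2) 79.52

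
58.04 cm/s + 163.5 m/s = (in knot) 318.9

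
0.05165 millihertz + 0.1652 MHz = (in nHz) 1.652e+14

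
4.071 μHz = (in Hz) 4.071e-06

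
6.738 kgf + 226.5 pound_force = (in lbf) 241.4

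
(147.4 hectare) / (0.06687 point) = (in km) 6.248e+07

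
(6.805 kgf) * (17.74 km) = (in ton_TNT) 0.000283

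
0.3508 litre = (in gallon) 0.09267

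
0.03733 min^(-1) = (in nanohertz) 6.222e+05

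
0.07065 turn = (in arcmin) 1526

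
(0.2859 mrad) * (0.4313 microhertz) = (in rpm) 1.178e-09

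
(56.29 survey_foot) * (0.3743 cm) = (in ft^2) 0.6913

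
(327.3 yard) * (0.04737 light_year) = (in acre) 3.314e+13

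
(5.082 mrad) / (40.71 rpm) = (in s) 0.001192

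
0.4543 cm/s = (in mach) 1.334e-05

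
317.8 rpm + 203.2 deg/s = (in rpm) 351.7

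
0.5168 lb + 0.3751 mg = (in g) 234.4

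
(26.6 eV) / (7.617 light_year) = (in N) 5.914e-35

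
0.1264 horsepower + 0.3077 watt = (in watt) 94.56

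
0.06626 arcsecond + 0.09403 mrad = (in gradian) 0.006007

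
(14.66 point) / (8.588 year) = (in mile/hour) 4.272e-11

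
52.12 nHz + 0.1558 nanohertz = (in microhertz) 0.05228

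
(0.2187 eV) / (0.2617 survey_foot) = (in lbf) 9.875e-20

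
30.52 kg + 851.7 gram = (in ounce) 1107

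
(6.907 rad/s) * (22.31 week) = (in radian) 9.32e+07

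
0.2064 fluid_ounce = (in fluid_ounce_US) 0.2064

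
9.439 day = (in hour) 226.5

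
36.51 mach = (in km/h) 4.475e+04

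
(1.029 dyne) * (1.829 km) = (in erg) 1.882e+05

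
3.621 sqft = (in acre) 8.313e-05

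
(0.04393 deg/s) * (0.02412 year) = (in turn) 92.82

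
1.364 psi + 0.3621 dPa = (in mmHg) 70.54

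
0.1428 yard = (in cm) 13.06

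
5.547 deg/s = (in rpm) 0.9245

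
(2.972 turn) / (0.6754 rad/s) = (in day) 0.00032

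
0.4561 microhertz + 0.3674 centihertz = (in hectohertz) 3.674e-05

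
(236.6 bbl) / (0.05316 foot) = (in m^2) 2322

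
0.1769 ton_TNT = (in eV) 4.62e+27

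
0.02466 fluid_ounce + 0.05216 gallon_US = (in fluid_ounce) 6.701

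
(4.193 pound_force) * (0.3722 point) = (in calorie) 0.0005853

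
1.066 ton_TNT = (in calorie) 1.066e+09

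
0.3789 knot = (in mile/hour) 0.436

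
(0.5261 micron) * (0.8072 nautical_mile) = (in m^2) 0.0007865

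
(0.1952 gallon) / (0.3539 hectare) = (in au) 1.396e-18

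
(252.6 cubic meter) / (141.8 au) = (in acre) 2.942e-15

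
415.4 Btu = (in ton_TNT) 0.0001047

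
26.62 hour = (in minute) 1597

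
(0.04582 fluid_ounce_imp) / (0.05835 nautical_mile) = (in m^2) 1.205e-08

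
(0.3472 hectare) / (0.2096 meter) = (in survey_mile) 10.29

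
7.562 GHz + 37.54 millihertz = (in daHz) 7.562e+08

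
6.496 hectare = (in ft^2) 6.992e+05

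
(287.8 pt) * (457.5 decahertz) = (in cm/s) 4.645e+04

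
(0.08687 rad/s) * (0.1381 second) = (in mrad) 12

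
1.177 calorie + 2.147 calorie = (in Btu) 0.01318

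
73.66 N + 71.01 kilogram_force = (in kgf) 78.52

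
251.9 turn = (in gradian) 1.008e+05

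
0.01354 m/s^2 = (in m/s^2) 0.01354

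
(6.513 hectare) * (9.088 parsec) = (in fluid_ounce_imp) 6.428e+26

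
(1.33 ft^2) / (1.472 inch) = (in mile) 0.002053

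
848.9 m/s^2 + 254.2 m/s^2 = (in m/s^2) 1103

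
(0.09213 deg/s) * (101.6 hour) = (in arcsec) 1.213e+08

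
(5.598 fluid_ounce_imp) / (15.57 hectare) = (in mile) 6.348e-13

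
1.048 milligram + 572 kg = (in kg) 572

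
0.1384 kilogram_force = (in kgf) 0.1384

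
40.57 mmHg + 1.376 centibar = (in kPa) 6.785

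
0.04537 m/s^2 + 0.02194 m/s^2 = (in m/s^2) 0.06731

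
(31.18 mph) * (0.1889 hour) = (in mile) 5.89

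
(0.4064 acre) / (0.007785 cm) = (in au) 0.0001412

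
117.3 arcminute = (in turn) 0.005431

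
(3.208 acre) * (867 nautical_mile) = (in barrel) 1.311e+11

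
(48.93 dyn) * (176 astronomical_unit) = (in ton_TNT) 3.079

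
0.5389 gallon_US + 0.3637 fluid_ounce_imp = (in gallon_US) 0.5416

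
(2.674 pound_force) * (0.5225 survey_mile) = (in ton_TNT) 2.391e-06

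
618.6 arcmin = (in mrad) 179.9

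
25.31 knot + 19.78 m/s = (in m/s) 32.8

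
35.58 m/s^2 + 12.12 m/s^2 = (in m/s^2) 47.7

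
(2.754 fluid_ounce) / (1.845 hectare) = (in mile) 2.743e-12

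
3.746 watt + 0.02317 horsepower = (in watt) 21.02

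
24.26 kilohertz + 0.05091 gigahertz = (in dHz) 5.093e+08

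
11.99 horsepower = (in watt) 8941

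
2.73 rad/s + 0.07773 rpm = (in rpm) 26.15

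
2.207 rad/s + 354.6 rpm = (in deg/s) 2254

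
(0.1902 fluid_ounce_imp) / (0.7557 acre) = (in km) 1.767e-12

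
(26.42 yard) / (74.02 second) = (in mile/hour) 0.7301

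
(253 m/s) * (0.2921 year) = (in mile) 1.448e+06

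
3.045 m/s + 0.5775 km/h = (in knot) 6.231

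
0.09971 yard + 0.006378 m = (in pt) 276.5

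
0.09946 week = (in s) 6.015e+04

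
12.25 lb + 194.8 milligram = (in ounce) 196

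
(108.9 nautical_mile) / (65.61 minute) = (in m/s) 51.23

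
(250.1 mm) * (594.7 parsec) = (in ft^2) 4.94e+19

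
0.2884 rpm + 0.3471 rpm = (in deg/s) 3.813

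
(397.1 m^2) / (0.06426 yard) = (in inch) 2.661e+05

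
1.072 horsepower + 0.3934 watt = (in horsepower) 1.073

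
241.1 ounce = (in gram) 6835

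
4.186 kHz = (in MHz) 0.004186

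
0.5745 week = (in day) 4.022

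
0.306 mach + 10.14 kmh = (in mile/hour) 239.4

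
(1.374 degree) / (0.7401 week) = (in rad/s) 5.357e-08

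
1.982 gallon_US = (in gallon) 1.982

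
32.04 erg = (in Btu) 3.037e-09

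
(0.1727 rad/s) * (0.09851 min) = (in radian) 1.021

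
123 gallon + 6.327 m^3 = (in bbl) 42.72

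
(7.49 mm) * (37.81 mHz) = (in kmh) 0.00102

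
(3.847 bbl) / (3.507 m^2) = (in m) 0.1744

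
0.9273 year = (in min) 4.874e+05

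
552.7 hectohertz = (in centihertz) 5.527e+06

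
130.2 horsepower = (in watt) 9.709e+04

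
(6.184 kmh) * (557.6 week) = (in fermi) 5.793e+23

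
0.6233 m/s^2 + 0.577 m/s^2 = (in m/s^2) 1.2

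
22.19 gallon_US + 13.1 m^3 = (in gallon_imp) 2900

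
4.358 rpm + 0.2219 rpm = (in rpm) 4.58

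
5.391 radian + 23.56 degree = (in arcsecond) 1.197e+06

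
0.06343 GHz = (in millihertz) 6.343e+10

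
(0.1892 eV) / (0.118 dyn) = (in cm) 2.569e-12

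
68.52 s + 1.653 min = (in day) 0.001941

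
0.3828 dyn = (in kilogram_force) 3.903e-07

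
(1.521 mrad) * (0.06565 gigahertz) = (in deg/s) 5.721e+06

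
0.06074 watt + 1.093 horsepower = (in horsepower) 1.093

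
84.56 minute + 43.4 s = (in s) 5117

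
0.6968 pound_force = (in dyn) 3.1e+05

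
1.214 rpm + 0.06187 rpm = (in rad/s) 0.1336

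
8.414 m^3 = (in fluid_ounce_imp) 2.961e+05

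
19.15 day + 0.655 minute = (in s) 1.655e+06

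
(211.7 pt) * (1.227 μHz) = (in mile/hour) 2.05e-07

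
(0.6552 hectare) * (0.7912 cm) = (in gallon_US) 1.369e+04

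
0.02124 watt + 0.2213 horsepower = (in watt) 165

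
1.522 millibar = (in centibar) 0.1522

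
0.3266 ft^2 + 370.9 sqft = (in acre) 0.008522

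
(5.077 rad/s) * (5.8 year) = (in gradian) 5.912e+10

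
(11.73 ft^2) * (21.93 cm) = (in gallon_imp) 52.57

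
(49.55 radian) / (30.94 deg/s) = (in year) 2.91e-06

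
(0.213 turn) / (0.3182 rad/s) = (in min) 0.0701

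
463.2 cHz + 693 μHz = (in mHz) 4633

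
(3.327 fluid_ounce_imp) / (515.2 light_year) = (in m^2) 1.939e-23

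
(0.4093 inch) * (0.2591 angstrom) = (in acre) 6.656e-17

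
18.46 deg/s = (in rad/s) 0.3222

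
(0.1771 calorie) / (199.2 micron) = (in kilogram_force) 379.3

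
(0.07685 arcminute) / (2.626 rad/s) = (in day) 9.853e-11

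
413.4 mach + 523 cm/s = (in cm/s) 1.408e+07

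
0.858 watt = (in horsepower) 0.001151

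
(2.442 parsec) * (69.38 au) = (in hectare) 7.821e+25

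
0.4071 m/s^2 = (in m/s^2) 0.4071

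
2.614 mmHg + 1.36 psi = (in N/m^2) 9725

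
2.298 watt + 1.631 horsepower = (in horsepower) 1.634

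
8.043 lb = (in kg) 3.648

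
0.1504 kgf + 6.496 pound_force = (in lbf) 6.828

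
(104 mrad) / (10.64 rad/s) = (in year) 3.099e-10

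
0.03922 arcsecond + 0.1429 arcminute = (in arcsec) 8.613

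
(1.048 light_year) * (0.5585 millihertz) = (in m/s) 5.537e+12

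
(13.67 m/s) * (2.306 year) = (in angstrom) 9.941e+18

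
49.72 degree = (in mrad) 867.8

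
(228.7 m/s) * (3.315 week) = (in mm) 4.585e+11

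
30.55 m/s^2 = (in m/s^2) 30.55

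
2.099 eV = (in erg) 3.363e-12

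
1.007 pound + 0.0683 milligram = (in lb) 1.007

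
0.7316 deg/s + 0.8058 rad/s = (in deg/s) 46.9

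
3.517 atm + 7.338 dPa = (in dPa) 3.564e+06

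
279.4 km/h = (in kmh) 279.4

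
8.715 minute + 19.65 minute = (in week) 0.002814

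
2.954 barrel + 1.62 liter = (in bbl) 2.964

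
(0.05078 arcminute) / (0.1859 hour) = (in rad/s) 2.207e-08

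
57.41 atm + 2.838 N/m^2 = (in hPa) 5.817e+04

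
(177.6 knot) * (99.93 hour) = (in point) 9.317e+10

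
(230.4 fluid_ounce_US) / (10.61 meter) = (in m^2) 0.0006422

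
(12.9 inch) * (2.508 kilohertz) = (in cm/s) 8.218e+04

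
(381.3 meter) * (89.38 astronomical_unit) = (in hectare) 5.098e+11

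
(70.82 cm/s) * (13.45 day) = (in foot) 2.7e+06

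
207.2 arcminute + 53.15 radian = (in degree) 3049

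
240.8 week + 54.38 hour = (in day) 1688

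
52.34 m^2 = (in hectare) 0.005234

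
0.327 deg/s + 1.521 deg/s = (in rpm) 0.308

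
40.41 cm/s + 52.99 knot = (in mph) 61.88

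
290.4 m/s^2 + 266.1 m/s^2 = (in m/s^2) 556.5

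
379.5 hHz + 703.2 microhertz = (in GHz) 3.795e-05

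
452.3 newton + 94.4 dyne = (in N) 452.3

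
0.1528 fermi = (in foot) 5.013e-16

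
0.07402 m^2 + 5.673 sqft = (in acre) 0.0001485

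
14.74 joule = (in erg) 1.474e+08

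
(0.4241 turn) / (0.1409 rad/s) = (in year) 5.997e-07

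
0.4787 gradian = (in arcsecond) 1551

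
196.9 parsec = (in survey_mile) 3.775e+15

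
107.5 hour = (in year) 0.01227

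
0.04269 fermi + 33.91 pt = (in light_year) 1.264e-18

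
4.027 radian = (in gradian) 256.4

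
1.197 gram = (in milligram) 1197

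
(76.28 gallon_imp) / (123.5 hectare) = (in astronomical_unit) 1.877e-18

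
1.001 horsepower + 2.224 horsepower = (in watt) 2405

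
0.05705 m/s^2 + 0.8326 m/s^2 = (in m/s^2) 0.8897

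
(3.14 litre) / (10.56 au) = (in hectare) 1.988e-19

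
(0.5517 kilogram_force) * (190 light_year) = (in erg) 9.725e+25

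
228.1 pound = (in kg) 103.5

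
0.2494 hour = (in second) 897.8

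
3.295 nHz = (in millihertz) 3.295e-06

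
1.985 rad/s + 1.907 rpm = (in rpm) 20.86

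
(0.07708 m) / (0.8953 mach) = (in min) 4.214e-06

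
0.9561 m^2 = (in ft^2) 10.29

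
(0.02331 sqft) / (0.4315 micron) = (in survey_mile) 3.118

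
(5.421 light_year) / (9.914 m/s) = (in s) 5.173e+15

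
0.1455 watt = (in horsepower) 0.0001951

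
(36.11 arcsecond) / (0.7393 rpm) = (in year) 7.17e-11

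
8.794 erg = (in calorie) 2.102e-07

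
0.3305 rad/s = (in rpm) 3.156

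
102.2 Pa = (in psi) 0.01482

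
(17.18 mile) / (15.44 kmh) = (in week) 0.01066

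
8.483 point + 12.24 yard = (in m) 11.2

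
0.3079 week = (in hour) 51.73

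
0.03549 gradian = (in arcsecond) 115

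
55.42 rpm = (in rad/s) 5.804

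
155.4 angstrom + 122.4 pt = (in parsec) 1.399e-18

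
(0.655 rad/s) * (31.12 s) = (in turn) 3.244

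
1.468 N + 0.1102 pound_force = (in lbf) 0.4402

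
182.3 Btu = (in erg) 1.923e+12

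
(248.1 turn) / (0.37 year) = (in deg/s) 0.007655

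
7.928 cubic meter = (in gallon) 2094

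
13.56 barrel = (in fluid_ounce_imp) 7.588e+04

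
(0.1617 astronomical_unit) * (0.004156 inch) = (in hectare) 255.4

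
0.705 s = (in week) 1.166e-06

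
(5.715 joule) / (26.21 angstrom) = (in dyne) 2.18e+14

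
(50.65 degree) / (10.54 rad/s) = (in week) 1.387e-07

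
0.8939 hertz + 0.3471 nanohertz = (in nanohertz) 8.939e+08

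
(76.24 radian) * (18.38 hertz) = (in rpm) 1.338e+04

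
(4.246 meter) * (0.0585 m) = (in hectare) 2.484e-05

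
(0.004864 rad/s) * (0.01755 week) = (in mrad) 5.163e+04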